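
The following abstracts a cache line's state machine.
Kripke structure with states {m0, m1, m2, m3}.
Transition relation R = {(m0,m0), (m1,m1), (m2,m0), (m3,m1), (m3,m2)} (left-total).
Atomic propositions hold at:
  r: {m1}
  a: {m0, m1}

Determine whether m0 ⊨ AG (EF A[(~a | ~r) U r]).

No

Sat(~a) = {m2, m3}
Sat(~r) = {m0, m2, m3}
Sat(~a | ~r) = {m0, m2, m3}
A[(~a | ~r) U r]: least fixpoint, start Z0 = Sat(r) = {m1}, add states in Sat(~a | ~r) with every successor in Z. Already a fixed point.
Sat(A[(~a | ~r) U r]) = {m1}
EF A[(~a | ~r) U r]: least fixpoint, start Z0 = {m1}, add states with some successor in Z. Z1 = {m1, m3}; fixed.
Sat(EF A[(~a | ~r) U r]) = {m1, m3}
AG (EF A[(~a | ~r) U r]): greatest fixpoint, start Z0 = {m1, m3}, keep only states in Sat with every successor in Z. Z1 = {m1}; fixed.
Sat(AG (EF A[(~a | ~r) U r])) = {m1}
m0 ∉ Sat(AG (EF A[(~a | ~r) U r])) = {m1}, so the formula does not hold at m0.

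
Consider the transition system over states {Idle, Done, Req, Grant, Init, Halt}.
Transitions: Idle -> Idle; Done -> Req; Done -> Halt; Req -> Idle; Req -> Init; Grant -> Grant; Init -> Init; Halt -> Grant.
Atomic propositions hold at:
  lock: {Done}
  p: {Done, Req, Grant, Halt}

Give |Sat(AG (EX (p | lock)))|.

Sat(p | lock) = {Done, Req, Grant, Halt}
Sat(EX (p | lock)) = {s : some successor in {Done, Req, Grant, Halt}} = {Done, Grant, Halt}
AG (EX (p | lock)): greatest fixpoint, start Z0 = {Done, Grant, Halt}, keep only states in Sat with every successor in Z. Z1 = {Grant, Halt}; fixed.
Sat(AG (EX (p | lock))) = {Grant, Halt}
|Sat(AG (EX (p | lock)))| = |{Grant, Halt}| = 2.

2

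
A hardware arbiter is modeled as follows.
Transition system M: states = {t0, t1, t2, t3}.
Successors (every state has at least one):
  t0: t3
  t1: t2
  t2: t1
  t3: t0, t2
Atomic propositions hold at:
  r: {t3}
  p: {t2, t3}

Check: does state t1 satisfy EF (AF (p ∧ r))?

No

Sat(p ∧ r) = {t3}
AF (p ∧ r): least fixpoint, start Z0 = {t3}, add states with every successor in Z. Z1 = {t0, t3}; fixed.
Sat(AF (p ∧ r)) = {t0, t3}
EF (AF (p ∧ r)): least fixpoint, start Z0 = {t0, t3}, add states with some successor in Z. Already a fixed point.
Sat(EF (AF (p ∧ r))) = {t0, t3}
t1 ∉ Sat(EF (AF (p ∧ r))) = {t0, t3}, so the formula does not hold at t1.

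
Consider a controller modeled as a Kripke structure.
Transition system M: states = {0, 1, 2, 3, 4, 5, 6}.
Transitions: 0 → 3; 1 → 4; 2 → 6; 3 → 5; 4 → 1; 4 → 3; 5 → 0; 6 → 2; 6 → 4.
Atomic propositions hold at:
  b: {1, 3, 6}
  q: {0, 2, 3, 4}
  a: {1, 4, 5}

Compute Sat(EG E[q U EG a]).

EG a: greatest fixpoint, start Z0 = {1, 4, 5}, keep only states in Sat with some successor in Z. Z1 = {1, 4}; fixed.
Sat(EG a) = {1, 4}
E[q U EG a]: least fixpoint, start Z0 = Sat(EG a) = {1, 4}, add states in Sat(q) with some successor in Z. Already a fixed point.
Sat(E[q U EG a]) = {1, 4}
EG E[q U EG a]: greatest fixpoint, start Z0 = {1, 4}, keep only states in Sat with some successor in Z. Already a fixed point.
Sat(EG E[q U EG a]) = {1, 4}

{1, 4}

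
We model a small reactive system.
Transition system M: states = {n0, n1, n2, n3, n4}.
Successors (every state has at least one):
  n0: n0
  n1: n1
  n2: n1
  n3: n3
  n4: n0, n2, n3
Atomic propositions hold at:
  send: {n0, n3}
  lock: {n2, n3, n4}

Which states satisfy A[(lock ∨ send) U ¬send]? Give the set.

{n1, n2, n4}

Sat(lock ∨ send) = {n0, n2, n3, n4}
Sat(¬send) = {n1, n2, n4}
A[(lock ∨ send) U ¬send]: least fixpoint, start Z0 = Sat(¬send) = {n1, n2, n4}, add states in Sat(lock ∨ send) with every successor in Z. Already a fixed point.
Sat(A[(lock ∨ send) U ¬send]) = {n1, n2, n4}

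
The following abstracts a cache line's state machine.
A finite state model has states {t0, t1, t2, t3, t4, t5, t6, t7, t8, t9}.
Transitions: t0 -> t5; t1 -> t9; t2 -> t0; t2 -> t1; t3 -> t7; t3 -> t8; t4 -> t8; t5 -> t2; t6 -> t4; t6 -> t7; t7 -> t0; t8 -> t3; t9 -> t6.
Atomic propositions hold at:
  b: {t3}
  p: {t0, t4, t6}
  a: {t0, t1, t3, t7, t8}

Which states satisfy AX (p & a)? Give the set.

Sat(p & a) = {t0}
Sat(AX (p & a)) = {s : every successor in {t0}} = {t7}

{t7}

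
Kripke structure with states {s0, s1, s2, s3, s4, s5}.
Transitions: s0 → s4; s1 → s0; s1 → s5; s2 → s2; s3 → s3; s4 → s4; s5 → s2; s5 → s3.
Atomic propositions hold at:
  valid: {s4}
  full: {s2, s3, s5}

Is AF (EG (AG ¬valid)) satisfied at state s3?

Sat(¬valid) = {s0, s1, s2, s3, s5}
AG ¬valid: greatest fixpoint, start Z0 = {s0, s1, s2, s3, s5}, keep only states in Sat with every successor in Z. Z1 = {s1, s2, s3, s5}; Z2 = {s2, s3, s5}; fixed.
Sat(AG ¬valid) = {s2, s3, s5}
EG (AG ¬valid): greatest fixpoint, start Z0 = {s2, s3, s5}, keep only states in Sat with some successor in Z. Already a fixed point.
Sat(EG (AG ¬valid)) = {s2, s3, s5}
AF (EG (AG ¬valid)): least fixpoint, start Z0 = {s2, s3, s5}, add states with every successor in Z. Already a fixed point.
Sat(AF (EG (AG ¬valid))) = {s2, s3, s5}
s3 ∈ Sat(AF (EG (AG ¬valid))) = {s2, s3, s5}, so the formula holds at s3.

Yes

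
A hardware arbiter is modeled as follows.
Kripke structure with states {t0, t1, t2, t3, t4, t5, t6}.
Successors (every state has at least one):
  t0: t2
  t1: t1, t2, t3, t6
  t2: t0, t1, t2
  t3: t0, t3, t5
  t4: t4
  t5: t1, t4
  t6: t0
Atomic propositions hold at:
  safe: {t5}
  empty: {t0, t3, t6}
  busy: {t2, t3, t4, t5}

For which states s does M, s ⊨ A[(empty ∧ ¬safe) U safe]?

{t5}

Sat(¬safe) = {t0, t1, t2, t3, t4, t6}
Sat(empty ∧ ¬safe) = {t0, t3, t6}
A[(empty ∧ ¬safe) U safe]: least fixpoint, start Z0 = Sat(safe) = {t5}, add states in Sat(empty ∧ ¬safe) with every successor in Z. Already a fixed point.
Sat(A[(empty ∧ ¬safe) U safe]) = {t5}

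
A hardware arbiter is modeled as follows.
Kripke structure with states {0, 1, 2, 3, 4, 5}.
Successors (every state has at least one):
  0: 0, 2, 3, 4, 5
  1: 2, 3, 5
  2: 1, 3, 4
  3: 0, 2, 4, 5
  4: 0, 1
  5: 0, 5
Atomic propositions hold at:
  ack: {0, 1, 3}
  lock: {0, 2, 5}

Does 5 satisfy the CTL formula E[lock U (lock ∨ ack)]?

Sat(lock ∨ ack) = {0, 1, 2, 3, 5}
E[lock U (lock ∨ ack)]: least fixpoint, start Z0 = Sat((lock ∨ ack)) = {0, 1, 2, 3, 5}, add states in Sat(lock) with some successor in Z. Already a fixed point.
Sat(E[lock U (lock ∨ ack)]) = {0, 1, 2, 3, 5}
5 ∈ Sat(E[lock U (lock ∨ ack)]) = {0, 1, 2, 3, 5}, so the formula holds at 5.

Yes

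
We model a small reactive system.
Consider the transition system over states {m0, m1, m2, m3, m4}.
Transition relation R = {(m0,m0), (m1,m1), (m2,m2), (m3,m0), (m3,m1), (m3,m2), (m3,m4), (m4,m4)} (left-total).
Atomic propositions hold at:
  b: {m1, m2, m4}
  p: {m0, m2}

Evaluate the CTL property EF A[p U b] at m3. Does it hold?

A[p U b]: least fixpoint, start Z0 = Sat(b) = {m1, m2, m4}, add states in Sat(p) with every successor in Z. Already a fixed point.
Sat(A[p U b]) = {m1, m2, m4}
EF A[p U b]: least fixpoint, start Z0 = {m1, m2, m4}, add states with some successor in Z. Z1 = {m1, m2, m3, m4}; fixed.
Sat(EF A[p U b]) = {m1, m2, m3, m4}
m3 ∈ Sat(EF A[p U b]) = {m1, m2, m3, m4}, so the formula holds at m3.

Yes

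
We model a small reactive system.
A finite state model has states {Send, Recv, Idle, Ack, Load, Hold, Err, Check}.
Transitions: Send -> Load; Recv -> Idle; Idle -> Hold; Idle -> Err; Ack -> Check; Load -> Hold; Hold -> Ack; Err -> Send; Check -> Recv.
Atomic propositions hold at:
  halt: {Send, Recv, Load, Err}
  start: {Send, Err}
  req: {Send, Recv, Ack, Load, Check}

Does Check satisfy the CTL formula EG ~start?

Yes

Sat(~start) = {Recv, Idle, Ack, Load, Hold, Check}
EG ~start: greatest fixpoint, start Z0 = {Recv, Idle, Ack, Load, Hold, Check}, keep only states in Sat with some successor in Z. Already a fixed point.
Sat(EG ~start) = {Recv, Idle, Ack, Load, Hold, Check}
Check ∈ Sat(EG ~start) = {Recv, Idle, Ack, Load, Hold, Check}, so the formula holds at Check.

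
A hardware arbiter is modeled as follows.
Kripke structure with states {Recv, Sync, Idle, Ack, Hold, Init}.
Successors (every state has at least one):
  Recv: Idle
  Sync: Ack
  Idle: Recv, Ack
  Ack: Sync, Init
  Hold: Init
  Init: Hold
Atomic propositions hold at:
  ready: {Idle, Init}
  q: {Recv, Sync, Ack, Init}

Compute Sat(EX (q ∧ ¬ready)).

Sat(¬ready) = {Recv, Sync, Ack, Hold}
Sat(q ∧ ¬ready) = {Recv, Sync, Ack}
Sat(EX (q ∧ ¬ready)) = {s : some successor in {Recv, Sync, Ack}} = {Sync, Idle, Ack}

{Sync, Idle, Ack}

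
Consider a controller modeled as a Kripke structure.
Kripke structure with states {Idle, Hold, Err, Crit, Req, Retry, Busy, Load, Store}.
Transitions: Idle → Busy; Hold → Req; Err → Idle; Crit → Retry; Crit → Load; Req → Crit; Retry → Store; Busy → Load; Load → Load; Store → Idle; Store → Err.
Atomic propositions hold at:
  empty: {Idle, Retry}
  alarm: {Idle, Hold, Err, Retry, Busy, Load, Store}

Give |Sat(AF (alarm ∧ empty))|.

4

Sat(alarm ∧ empty) = {Idle, Retry}
AF (alarm ∧ empty): least fixpoint, start Z0 = {Idle, Retry}, add states with every successor in Z. Z1 = {Idle, Err, Retry}; Z2 = {Idle, Err, Retry, Store}; fixed.
Sat(AF (alarm ∧ empty)) = {Idle, Err, Retry, Store}
|Sat(AF (alarm ∧ empty))| = |{Idle, Err, Retry, Store}| = 4.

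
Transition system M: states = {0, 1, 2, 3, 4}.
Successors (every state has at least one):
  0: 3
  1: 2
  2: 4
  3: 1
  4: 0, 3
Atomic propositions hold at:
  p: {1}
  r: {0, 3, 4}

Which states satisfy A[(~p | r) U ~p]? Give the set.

Sat(~p) = {0, 2, 3, 4}
Sat(~p | r) = {0, 2, 3, 4}
A[(~p | r) U ~p]: least fixpoint, start Z0 = Sat(~p) = {0, 2, 3, 4}, add states in Sat(~p | r) with every successor in Z. Already a fixed point.
Sat(A[(~p | r) U ~p]) = {0, 2, 3, 4}

{0, 2, 3, 4}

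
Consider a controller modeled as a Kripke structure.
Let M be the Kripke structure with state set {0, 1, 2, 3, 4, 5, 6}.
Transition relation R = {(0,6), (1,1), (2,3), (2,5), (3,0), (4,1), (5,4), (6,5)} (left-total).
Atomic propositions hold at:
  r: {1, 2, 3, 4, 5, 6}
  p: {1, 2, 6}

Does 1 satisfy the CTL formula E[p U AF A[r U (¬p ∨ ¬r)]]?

No

Sat(¬p) = {0, 3, 4, 5}
Sat(¬r) = {0}
Sat(¬p ∨ ¬r) = {0, 3, 4, 5}
A[r U (¬p ∨ ¬r)]: least fixpoint, start Z0 = Sat((¬p ∨ ¬r)) = {0, 3, 4, 5}, add states in Sat(r) with every successor in Z. Z1 = {0, 2, 3, 4, 5, 6}; fixed.
Sat(A[r U (¬p ∨ ¬r)]) = {0, 2, 3, 4, 5, 6}
AF A[r U (¬p ∨ ¬r)]: least fixpoint, start Z0 = {0, 2, 3, 4, 5, 6}, add states with every successor in Z. Already a fixed point.
Sat(AF A[r U (¬p ∨ ¬r)]) = {0, 2, 3, 4, 5, 6}
E[p U AF A[r U (¬p ∨ ¬r)]]: least fixpoint, start Z0 = Sat(AF A[r U (¬p ∨ ¬r)]) = {0, 2, 3, 4, 5, 6}, add states in Sat(p) with some successor in Z. Already a fixed point.
Sat(E[p U AF A[r U (¬p ∨ ¬r)]]) = {0, 2, 3, 4, 5, 6}
1 ∉ Sat(E[p U AF A[r U (¬p ∨ ¬r)]]) = {0, 2, 3, 4, 5, 6}, so the formula does not hold at 1.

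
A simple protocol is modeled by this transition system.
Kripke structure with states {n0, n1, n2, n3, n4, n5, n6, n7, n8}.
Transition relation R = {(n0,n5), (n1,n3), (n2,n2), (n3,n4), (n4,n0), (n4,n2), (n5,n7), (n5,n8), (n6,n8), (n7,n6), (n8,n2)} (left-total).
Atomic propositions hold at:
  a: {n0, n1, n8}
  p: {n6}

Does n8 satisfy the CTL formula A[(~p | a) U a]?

Sat(~p) = {n0, n1, n2, n3, n4, n5, n7, n8}
Sat(~p | a) = {n0, n1, n2, n3, n4, n5, n7, n8}
A[(~p | a) U a]: least fixpoint, start Z0 = Sat(a) = {n0, n1, n8}, add states in Sat(~p | a) with every successor in Z. Already a fixed point.
Sat(A[(~p | a) U a]) = {n0, n1, n8}
n8 ∈ Sat(A[(~p | a) U a]) = {n0, n1, n8}, so the formula holds at n8.

Yes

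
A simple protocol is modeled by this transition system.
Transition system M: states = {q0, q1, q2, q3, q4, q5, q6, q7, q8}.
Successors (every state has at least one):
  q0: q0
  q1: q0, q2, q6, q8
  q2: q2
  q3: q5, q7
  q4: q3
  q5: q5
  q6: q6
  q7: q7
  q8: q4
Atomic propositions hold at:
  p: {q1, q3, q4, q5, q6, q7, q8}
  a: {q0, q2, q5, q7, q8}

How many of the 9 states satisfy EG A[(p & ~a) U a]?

Sat(~a) = {q1, q3, q4, q6}
Sat(p & ~a) = {q1, q3, q4, q6}
A[(p & ~a) U a]: least fixpoint, start Z0 = Sat(a) = {q0, q2, q5, q7, q8}, add states in Sat(p & ~a) with every successor in Z. Z1 = {q0, q2, q3, q5, q7, q8}; Z2 = {q0, q2, q3, q4, q5, q7, q8}; fixed.
Sat(A[(p & ~a) U a]) = {q0, q2, q3, q4, q5, q7, q8}
EG A[(p & ~a) U a]: greatest fixpoint, start Z0 = {q0, q2, q3, q4, q5, q7, q8}, keep only states in Sat with some successor in Z. Already a fixed point.
Sat(EG A[(p & ~a) U a]) = {q0, q2, q3, q4, q5, q7, q8}
|Sat(EG A[(p & ~a) U a])| = |{q0, q2, q3, q4, q5, q7, q8}| = 7.

7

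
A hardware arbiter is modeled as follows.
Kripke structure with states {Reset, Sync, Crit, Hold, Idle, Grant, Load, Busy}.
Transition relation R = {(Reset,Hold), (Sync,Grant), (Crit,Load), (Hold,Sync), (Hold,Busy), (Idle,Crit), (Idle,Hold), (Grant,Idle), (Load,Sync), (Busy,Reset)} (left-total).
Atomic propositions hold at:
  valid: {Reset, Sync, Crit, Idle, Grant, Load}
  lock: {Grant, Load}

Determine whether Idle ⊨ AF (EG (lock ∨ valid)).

Yes

Sat(lock ∨ valid) = {Reset, Sync, Crit, Idle, Grant, Load}
EG (lock ∨ valid): greatest fixpoint, start Z0 = {Reset, Sync, Crit, Idle, Grant, Load}, keep only states in Sat with some successor in Z. Z1 = {Sync, Crit, Idle, Grant, Load}; fixed.
Sat(EG (lock ∨ valid)) = {Sync, Crit, Idle, Grant, Load}
AF (EG (lock ∨ valid)): least fixpoint, start Z0 = {Sync, Crit, Idle, Grant, Load}, add states with every successor in Z. Already a fixed point.
Sat(AF (EG (lock ∨ valid))) = {Sync, Crit, Idle, Grant, Load}
Idle ∈ Sat(AF (EG (lock ∨ valid))) = {Sync, Crit, Idle, Grant, Load}, so the formula holds at Idle.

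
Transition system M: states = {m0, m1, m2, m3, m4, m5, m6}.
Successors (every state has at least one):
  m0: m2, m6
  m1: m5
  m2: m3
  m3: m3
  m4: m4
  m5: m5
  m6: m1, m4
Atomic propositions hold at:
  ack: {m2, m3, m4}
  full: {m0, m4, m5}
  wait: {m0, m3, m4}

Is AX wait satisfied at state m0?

No

Sat(AX wait) = {s : every successor in {m0, m3, m4}} = {m2, m3, m4}
m0 ∉ Sat(AX wait) = {m2, m3, m4}, so the formula does not hold at m0.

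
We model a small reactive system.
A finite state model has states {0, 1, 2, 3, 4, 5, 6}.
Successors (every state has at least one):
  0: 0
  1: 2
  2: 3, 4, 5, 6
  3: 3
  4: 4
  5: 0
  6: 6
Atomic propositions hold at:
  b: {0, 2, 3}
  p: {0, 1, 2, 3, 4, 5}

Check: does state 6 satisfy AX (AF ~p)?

Yes

Sat(~p) = {6}
AF ~p: least fixpoint, start Z0 = {6}, add states with every successor in Z. Already a fixed point.
Sat(AF ~p) = {6}
Sat(AX (AF ~p)) = {s : every successor in {6}} = {6}
6 ∈ Sat(AX (AF ~p)) = {6}, so the formula holds at 6.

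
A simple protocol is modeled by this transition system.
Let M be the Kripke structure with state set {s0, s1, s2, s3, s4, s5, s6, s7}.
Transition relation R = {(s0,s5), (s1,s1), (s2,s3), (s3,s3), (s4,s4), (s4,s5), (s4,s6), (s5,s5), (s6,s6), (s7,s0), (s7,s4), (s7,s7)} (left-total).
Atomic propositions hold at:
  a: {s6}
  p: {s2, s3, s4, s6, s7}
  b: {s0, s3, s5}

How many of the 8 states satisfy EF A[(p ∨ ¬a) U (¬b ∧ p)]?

4

Sat(¬a) = {s0, s1, s2, s3, s4, s5, s7}
Sat(p ∨ ¬a) = {s0, s1, s2, s3, s4, s5, s6, s7}
Sat(¬b) = {s1, s2, s4, s6, s7}
Sat(¬b ∧ p) = {s2, s4, s6, s7}
A[(p ∨ ¬a) U (¬b ∧ p)]: least fixpoint, start Z0 = Sat((¬b ∧ p)) = {s2, s4, s6, s7}, add states in Sat(p ∨ ¬a) with every successor in Z. Already a fixed point.
Sat(A[(p ∨ ¬a) U (¬b ∧ p)]) = {s2, s4, s6, s7}
EF A[(p ∨ ¬a) U (¬b ∧ p)]: least fixpoint, start Z0 = {s2, s4, s6, s7}, add states with some successor in Z. Already a fixed point.
Sat(EF A[(p ∨ ¬a) U (¬b ∧ p)]) = {s2, s4, s6, s7}
|Sat(EF A[(p ∨ ¬a) U (¬b ∧ p)])| = |{s2, s4, s6, s7}| = 4.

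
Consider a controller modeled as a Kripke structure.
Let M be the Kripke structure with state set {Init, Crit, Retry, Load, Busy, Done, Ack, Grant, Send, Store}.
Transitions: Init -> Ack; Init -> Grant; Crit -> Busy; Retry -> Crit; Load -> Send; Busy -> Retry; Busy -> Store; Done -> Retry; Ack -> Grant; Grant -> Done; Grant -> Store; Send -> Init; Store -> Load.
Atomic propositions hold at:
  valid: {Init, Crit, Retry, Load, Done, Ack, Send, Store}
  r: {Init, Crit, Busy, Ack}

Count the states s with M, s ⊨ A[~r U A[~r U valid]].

9

Sat(~r) = {Retry, Load, Done, Grant, Send, Store}
A[~r U valid]: least fixpoint, start Z0 = Sat(valid) = {Init, Crit, Retry, Load, Done, Ack, Send, Store}, add states in Sat(~r) with every successor in Z. Z1 = {Init, Crit, Retry, Load, Done, Ack, Grant, Send, Store}; fixed.
Sat(A[~r U valid]) = {Init, Crit, Retry, Load, Done, Ack, Grant, Send, Store}
A[~r U A[~r U valid]]: least fixpoint, start Z0 = Sat(A[~r U valid]) = {Init, Crit, Retry, Load, Done, Ack, Grant, Send, Store}, add states in Sat(~r) with every successor in Z. Already a fixed point.
Sat(A[~r U A[~r U valid]]) = {Init, Crit, Retry, Load, Done, Ack, Grant, Send, Store}
|Sat(A[~r U A[~r U valid]])| = |{Init, Crit, Retry, Load, Done, Ack, Grant, Send, Store}| = 9.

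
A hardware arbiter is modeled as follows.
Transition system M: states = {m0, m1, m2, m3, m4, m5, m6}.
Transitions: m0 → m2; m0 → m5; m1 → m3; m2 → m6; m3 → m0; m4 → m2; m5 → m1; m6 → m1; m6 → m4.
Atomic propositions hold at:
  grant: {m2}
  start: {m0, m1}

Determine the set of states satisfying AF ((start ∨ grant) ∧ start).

{m0, m1, m3, m5}

Sat(start ∨ grant) = {m0, m1, m2}
Sat((start ∨ grant) ∧ start) = {m0, m1}
AF ((start ∨ grant) ∧ start): least fixpoint, start Z0 = {m0, m1}, add states with every successor in Z. Z1 = {m0, m1, m3, m5}; fixed.
Sat(AF ((start ∨ grant) ∧ start)) = {m0, m1, m3, m5}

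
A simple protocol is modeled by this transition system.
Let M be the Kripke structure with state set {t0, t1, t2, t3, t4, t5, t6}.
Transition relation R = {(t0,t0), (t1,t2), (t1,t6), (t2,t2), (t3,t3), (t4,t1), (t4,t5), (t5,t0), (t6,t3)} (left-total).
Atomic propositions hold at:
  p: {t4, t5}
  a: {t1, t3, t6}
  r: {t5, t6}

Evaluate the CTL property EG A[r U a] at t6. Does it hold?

Yes

A[r U a]: least fixpoint, start Z0 = Sat(a) = {t1, t3, t6}, add states in Sat(r) with every successor in Z. Already a fixed point.
Sat(A[r U a]) = {t1, t3, t6}
EG A[r U a]: greatest fixpoint, start Z0 = {t1, t3, t6}, keep only states in Sat with some successor in Z. Already a fixed point.
Sat(EG A[r U a]) = {t1, t3, t6}
t6 ∈ Sat(EG A[r U a]) = {t1, t3, t6}, so the formula holds at t6.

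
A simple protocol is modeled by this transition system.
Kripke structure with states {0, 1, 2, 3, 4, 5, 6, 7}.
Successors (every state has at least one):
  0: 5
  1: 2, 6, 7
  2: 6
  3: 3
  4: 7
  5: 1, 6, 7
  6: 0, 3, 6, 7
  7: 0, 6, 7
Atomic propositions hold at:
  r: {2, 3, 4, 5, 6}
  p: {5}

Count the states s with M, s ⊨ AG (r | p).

1

Sat(r | p) = {2, 3, 4, 5, 6}
AG (r | p): greatest fixpoint, start Z0 = {2, 3, 4, 5, 6}, keep only states in Sat with every successor in Z. Z1 = {2, 3}; Z2 = {3}; fixed.
Sat(AG (r | p)) = {3}
|Sat(AG (r | p))| = |{3}| = 1.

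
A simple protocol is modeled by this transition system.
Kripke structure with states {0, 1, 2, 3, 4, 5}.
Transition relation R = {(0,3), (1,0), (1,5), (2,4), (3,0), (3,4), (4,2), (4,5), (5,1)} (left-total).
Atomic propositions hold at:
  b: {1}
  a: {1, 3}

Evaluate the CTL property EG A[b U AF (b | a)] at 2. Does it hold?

No

Sat(b | a) = {1, 3}
AF (b | a): least fixpoint, start Z0 = {1, 3}, add states with every successor in Z. Z1 = {0, 1, 3, 5}; fixed.
Sat(AF (b | a)) = {0, 1, 3, 5}
A[b U AF (b | a)]: least fixpoint, start Z0 = Sat(AF (b | a)) = {0, 1, 3, 5}, add states in Sat(b) with every successor in Z. Already a fixed point.
Sat(A[b U AF (b | a)]) = {0, 1, 3, 5}
EG A[b U AF (b | a)]: greatest fixpoint, start Z0 = {0, 1, 3, 5}, keep only states in Sat with some successor in Z. Already a fixed point.
Sat(EG A[b U AF (b | a)]) = {0, 1, 3, 5}
2 ∉ Sat(EG A[b U AF (b | a)]) = {0, 1, 3, 5}, so the formula does not hold at 2.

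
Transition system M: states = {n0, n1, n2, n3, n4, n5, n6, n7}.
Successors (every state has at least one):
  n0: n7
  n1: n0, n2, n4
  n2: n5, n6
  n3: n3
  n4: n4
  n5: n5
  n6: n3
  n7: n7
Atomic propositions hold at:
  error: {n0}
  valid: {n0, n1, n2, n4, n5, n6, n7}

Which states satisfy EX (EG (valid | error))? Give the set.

Sat(valid | error) = {n0, n1, n2, n4, n5, n6, n7}
EG (valid | error): greatest fixpoint, start Z0 = {n0, n1, n2, n4, n5, n6, n7}, keep only states in Sat with some successor in Z. Z1 = {n0, n1, n2, n4, n5, n7}; fixed.
Sat(EG (valid | error)) = {n0, n1, n2, n4, n5, n7}
Sat(EX (EG (valid | error))) = {s : some successor in {n0, n1, n2, n4, n5, n7}} = {n0, n1, n2, n4, n5, n7}

{n0, n1, n2, n4, n5, n7}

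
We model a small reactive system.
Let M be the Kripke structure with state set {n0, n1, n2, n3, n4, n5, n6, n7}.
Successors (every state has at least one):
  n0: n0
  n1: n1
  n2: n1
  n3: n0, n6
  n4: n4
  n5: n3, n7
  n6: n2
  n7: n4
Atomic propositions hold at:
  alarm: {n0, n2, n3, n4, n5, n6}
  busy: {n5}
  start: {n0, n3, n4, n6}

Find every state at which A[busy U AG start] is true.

{n0, n4}

AG start: greatest fixpoint, start Z0 = {n0, n3, n4, n6}, keep only states in Sat with every successor in Z. Z1 = {n0, n3, n4}; Z2 = {n0, n4}; fixed.
Sat(AG start) = {n0, n4}
A[busy U AG start]: least fixpoint, start Z0 = Sat(AG start) = {n0, n4}, add states in Sat(busy) with every successor in Z. Already a fixed point.
Sat(A[busy U AG start]) = {n0, n4}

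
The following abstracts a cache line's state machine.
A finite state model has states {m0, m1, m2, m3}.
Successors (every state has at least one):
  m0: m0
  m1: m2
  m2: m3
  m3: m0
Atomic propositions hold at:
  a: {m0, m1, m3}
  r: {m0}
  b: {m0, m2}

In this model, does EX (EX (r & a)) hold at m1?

Sat(r & a) = {m0}
Sat(EX (r & a)) = {s : some successor in {m0}} = {m0, m3}
Sat(EX (EX (r & a))) = {s : some successor in {m0, m3}} = {m0, m2, m3}
m1 ∉ Sat(EX (EX (r & a))) = {m0, m2, m3}, so the formula does not hold at m1.

No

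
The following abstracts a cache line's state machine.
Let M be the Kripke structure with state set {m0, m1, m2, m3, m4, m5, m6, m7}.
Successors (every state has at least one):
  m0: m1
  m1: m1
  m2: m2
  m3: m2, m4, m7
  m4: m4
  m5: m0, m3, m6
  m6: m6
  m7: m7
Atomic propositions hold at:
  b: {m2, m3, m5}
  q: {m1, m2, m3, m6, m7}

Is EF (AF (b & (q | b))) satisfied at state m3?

Yes

Sat(q | b) = {m1, m2, m3, m5, m6, m7}
Sat(b & (q | b)) = {m2, m3, m5}
AF (b & (q | b)): least fixpoint, start Z0 = {m2, m3, m5}, add states with every successor in Z. Already a fixed point.
Sat(AF (b & (q | b))) = {m2, m3, m5}
EF (AF (b & (q | b))): least fixpoint, start Z0 = {m2, m3, m5}, add states with some successor in Z. Already a fixed point.
Sat(EF (AF (b & (q | b)))) = {m2, m3, m5}
m3 ∈ Sat(EF (AF (b & (q | b)))) = {m2, m3, m5}, so the formula holds at m3.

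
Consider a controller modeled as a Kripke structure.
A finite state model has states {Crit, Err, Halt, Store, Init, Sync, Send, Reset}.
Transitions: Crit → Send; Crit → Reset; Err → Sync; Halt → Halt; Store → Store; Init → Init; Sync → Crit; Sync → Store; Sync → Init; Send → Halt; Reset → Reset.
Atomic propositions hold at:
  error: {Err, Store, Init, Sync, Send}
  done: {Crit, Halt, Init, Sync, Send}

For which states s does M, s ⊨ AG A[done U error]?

{Store, Init}

A[done U error]: least fixpoint, start Z0 = Sat(error) = {Err, Store, Init, Sync, Send}, add states in Sat(done) with every successor in Z. Already a fixed point.
Sat(A[done U error]) = {Err, Store, Init, Sync, Send}
AG A[done U error]: greatest fixpoint, start Z0 = {Err, Store, Init, Sync, Send}, keep only states in Sat with every successor in Z. Z1 = {Err, Store, Init}; Z2 = {Store, Init}; fixed.
Sat(AG A[done U error]) = {Store, Init}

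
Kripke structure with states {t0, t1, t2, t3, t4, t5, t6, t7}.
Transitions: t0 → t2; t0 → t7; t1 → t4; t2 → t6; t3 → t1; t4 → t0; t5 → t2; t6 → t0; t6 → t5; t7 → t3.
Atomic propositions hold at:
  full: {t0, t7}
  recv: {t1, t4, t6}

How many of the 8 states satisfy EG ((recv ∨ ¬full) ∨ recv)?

Sat(¬full) = {t1, t2, t3, t4, t5, t6}
Sat(recv ∨ ¬full) = {t1, t2, t3, t4, t5, t6}
Sat((recv ∨ ¬full) ∨ recv) = {t1, t2, t3, t4, t5, t6}
EG ((recv ∨ ¬full) ∨ recv): greatest fixpoint, start Z0 = {t1, t2, t3, t4, t5, t6}, keep only states in Sat with some successor in Z. Z1 = {t1, t2, t3, t5, t6}; Z2 = {t2, t3, t5, t6}; Z3 = {t2, t5, t6}; fixed.
Sat(EG ((recv ∨ ¬full) ∨ recv)) = {t2, t5, t6}
|Sat(EG ((recv ∨ ¬full) ∨ recv))| = |{t2, t5, t6}| = 3.

3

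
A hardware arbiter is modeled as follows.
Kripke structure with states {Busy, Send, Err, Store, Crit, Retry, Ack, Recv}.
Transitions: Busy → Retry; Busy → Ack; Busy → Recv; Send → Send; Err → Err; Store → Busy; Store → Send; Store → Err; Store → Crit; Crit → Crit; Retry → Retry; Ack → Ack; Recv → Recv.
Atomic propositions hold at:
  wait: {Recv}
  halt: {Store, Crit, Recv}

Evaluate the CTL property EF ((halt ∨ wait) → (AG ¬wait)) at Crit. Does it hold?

Yes

Sat(halt ∨ wait) = {Store, Crit, Recv}
Sat(¬wait) = {Busy, Send, Err, Store, Crit, Retry, Ack}
AG ¬wait: greatest fixpoint, start Z0 = {Busy, Send, Err, Store, Crit, Retry, Ack}, keep only states in Sat with every successor in Z. Z1 = {Send, Err, Store, Crit, Retry, Ack}; Z2 = {Send, Err, Crit, Retry, Ack}; fixed.
Sat(AG ¬wait) = {Send, Err, Crit, Retry, Ack}
Sat((halt ∨ wait) → (AG ¬wait)) = {Busy, Send, Err, Crit, Retry, Ack}
EF ((halt ∨ wait) → (AG ¬wait)): least fixpoint, start Z0 = {Busy, Send, Err, Crit, Retry, Ack}, add states with some successor in Z. Z1 = {Busy, Send, Err, Store, Crit, Retry, Ack}; fixed.
Sat(EF ((halt ∨ wait) → (AG ¬wait))) = {Busy, Send, Err, Store, Crit, Retry, Ack}
Crit ∈ Sat(EF ((halt ∨ wait) → (AG ¬wait))) = {Busy, Send, Err, Store, Crit, Retry, Ack}, so the formula holds at Crit.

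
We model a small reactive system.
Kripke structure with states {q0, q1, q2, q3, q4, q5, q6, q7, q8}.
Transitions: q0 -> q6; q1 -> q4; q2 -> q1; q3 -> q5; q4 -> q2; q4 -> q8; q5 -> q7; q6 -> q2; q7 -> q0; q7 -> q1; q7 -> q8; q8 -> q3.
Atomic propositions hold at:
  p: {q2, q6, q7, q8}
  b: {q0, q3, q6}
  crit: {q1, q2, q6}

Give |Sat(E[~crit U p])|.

Sat(~crit) = {q0, q3, q4, q5, q7, q8}
E[~crit U p]: least fixpoint, start Z0 = Sat(p) = {q2, q6, q7, q8}, add states in Sat(~crit) with some successor in Z. Z1 = {q0, q2, q4, q5, q6, q7, q8}; Z2 = {q0, q2, q3, q4, q5, q6, q7, q8}; fixed.
Sat(E[~crit U p]) = {q0, q2, q3, q4, q5, q6, q7, q8}
|Sat(E[~crit U p])| = |{q0, q2, q3, q4, q5, q6, q7, q8}| = 8.

8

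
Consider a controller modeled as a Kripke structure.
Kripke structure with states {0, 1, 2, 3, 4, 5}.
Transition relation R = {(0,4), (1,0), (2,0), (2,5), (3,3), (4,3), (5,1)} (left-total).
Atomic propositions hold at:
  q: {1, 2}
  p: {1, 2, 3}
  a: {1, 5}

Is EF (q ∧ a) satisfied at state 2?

Yes

Sat(q ∧ a) = {1}
EF (q ∧ a): least fixpoint, start Z0 = {1}, add states with some successor in Z. Z1 = {1, 5}; Z2 = {1, 2, 5}; fixed.
Sat(EF (q ∧ a)) = {1, 2, 5}
2 ∈ Sat(EF (q ∧ a)) = {1, 2, 5}, so the formula holds at 2.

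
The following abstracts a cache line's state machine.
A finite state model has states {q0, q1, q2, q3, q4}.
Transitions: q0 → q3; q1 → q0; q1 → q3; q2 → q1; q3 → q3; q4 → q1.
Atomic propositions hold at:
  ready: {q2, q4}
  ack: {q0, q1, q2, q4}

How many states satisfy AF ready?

AF ready: least fixpoint, start Z0 = {q2, q4}, add states with every successor in Z. Already a fixed point.
Sat(AF ready) = {q2, q4}
|Sat(AF ready)| = |{q2, q4}| = 2.

2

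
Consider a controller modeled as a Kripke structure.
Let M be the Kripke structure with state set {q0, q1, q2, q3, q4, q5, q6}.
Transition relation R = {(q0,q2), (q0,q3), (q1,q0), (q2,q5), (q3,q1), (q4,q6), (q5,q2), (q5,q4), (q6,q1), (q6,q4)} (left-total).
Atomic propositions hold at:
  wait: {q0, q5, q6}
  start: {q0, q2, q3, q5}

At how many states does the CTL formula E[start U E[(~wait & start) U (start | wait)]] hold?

5

Sat(~wait) = {q1, q2, q3, q4}
Sat(~wait & start) = {q2, q3}
Sat(start | wait) = {q0, q2, q3, q5, q6}
E[(~wait & start) U (start | wait)]: least fixpoint, start Z0 = Sat((start | wait)) = {q0, q2, q3, q5, q6}, add states in Sat(~wait & start) with some successor in Z. Already a fixed point.
Sat(E[(~wait & start) U (start | wait)]) = {q0, q2, q3, q5, q6}
E[start U E[(~wait & start) U (start | wait)]]: least fixpoint, start Z0 = Sat(E[(~wait & start) U (start | wait)]) = {q0, q2, q3, q5, q6}, add states in Sat(start) with some successor in Z. Already a fixed point.
Sat(E[start U E[(~wait & start) U (start | wait)]]) = {q0, q2, q3, q5, q6}
|Sat(E[start U E[(~wait & start) U (start | wait)]])| = |{q0, q2, q3, q5, q6}| = 5.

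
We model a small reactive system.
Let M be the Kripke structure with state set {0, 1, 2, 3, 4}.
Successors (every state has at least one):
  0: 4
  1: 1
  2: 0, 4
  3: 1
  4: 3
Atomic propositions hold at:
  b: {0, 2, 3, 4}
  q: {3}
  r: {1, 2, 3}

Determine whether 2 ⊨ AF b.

Yes

AF b: least fixpoint, start Z0 = {0, 2, 3, 4}, add states with every successor in Z. Already a fixed point.
Sat(AF b) = {0, 2, 3, 4}
2 ∈ Sat(AF b) = {0, 2, 3, 4}, so the formula holds at 2.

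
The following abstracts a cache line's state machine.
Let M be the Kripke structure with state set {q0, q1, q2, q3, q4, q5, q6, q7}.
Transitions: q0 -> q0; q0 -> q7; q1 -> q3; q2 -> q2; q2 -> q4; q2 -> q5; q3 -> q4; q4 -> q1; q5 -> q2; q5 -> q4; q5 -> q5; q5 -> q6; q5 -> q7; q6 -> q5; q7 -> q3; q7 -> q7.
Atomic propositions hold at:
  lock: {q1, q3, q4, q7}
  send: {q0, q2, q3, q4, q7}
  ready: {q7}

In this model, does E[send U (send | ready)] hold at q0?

Yes

Sat(send | ready) = {q0, q2, q3, q4, q7}
E[send U (send | ready)]: least fixpoint, start Z0 = Sat((send | ready)) = {q0, q2, q3, q4, q7}, add states in Sat(send) with some successor in Z. Already a fixed point.
Sat(E[send U (send | ready)]) = {q0, q2, q3, q4, q7}
q0 ∈ Sat(E[send U (send | ready)]) = {q0, q2, q3, q4, q7}, so the formula holds at q0.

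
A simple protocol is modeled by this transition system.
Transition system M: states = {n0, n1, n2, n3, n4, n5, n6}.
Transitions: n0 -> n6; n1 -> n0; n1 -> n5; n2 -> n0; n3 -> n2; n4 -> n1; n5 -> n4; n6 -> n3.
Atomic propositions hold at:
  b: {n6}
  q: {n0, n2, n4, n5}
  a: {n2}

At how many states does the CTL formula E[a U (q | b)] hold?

5

Sat(q | b) = {n0, n2, n4, n5, n6}
E[a U (q | b)]: least fixpoint, start Z0 = Sat((q | b)) = {n0, n2, n4, n5, n6}, add states in Sat(a) with some successor in Z. Already a fixed point.
Sat(E[a U (q | b)]) = {n0, n2, n4, n5, n6}
|Sat(E[a U (q | b)])| = |{n0, n2, n4, n5, n6}| = 5.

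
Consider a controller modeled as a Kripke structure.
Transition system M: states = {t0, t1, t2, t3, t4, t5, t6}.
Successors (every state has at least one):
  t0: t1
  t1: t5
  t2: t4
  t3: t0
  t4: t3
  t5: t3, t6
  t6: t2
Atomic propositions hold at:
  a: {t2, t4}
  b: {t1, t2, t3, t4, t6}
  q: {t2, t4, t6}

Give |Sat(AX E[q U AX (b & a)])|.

1

Sat(b & a) = {t2, t4}
Sat(AX (b & a)) = {s : every successor in {t2, t4}} = {t2, t6}
E[q U AX (b & a)]: least fixpoint, start Z0 = Sat(AX (b & a)) = {t2, t6}, add states in Sat(q) with some successor in Z. Already a fixed point.
Sat(E[q U AX (b & a)]) = {t2, t6}
Sat(AX E[q U AX (b & a)]) = {s : every successor in {t2, t6}} = {t6}
|Sat(AX E[q U AX (b & a)])| = |{t6}| = 1.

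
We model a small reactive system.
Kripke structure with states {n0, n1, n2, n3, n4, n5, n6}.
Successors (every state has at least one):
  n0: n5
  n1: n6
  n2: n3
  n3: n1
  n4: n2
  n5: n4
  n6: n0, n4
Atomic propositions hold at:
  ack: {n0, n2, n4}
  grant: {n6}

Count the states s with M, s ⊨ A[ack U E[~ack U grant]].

5

Sat(~ack) = {n1, n3, n5, n6}
E[~ack U grant]: least fixpoint, start Z0 = Sat(grant) = {n6}, add states in Sat(~ack) with some successor in Z. Z1 = {n1, n6}; Z2 = {n1, n3, n6}; fixed.
Sat(E[~ack U grant]) = {n1, n3, n6}
A[ack U E[~ack U grant]]: least fixpoint, start Z0 = Sat(E[~ack U grant]) = {n1, n3, n6}, add states in Sat(ack) with every successor in Z. Z1 = {n1, n2, n3, n6}; Z2 = {n1, n2, n3, n4, n6}; fixed.
Sat(A[ack U E[~ack U grant]]) = {n1, n2, n3, n4, n6}
|Sat(A[ack U E[~ack U grant]])| = |{n1, n2, n3, n4, n6}| = 5.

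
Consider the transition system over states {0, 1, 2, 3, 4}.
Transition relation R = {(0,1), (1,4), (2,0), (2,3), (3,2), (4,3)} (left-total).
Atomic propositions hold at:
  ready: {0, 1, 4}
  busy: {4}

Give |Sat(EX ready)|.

Sat(EX ready) = {s : some successor in {0, 1, 4}} = {0, 1, 2}
|Sat(EX ready)| = |{0, 1, 2}| = 3.

3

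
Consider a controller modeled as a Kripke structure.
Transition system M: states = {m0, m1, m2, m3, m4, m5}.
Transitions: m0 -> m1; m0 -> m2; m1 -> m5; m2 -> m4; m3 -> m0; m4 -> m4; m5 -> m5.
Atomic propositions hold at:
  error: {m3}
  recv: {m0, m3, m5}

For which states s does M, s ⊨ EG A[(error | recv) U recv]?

{m5}

Sat(error | recv) = {m0, m3, m5}
A[(error | recv) U recv]: least fixpoint, start Z0 = Sat(recv) = {m0, m3, m5}, add states in Sat(error | recv) with every successor in Z. Already a fixed point.
Sat(A[(error | recv) U recv]) = {m0, m3, m5}
EG A[(error | recv) U recv]: greatest fixpoint, start Z0 = {m0, m3, m5}, keep only states in Sat with some successor in Z. Z1 = {m3, m5}; Z2 = {m5}; fixed.
Sat(EG A[(error | recv) U recv]) = {m5}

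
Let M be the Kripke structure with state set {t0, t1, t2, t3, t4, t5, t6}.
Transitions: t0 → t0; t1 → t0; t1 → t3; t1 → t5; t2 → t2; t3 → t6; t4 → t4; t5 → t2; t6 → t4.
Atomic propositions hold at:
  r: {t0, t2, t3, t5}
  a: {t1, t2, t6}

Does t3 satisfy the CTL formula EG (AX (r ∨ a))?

No

Sat(r ∨ a) = {t0, t1, t2, t3, t5, t6}
Sat(AX (r ∨ a)) = {s : every successor in {t0, t1, t2, t3, t5, t6}} = {t0, t1, t2, t3, t5}
EG (AX (r ∨ a)): greatest fixpoint, start Z0 = {t0, t1, t2, t3, t5}, keep only states in Sat with some successor in Z. Z1 = {t0, t1, t2, t5}; fixed.
Sat(EG (AX (r ∨ a))) = {t0, t1, t2, t5}
t3 ∉ Sat(EG (AX (r ∨ a))) = {t0, t1, t2, t5}, so the formula does not hold at t3.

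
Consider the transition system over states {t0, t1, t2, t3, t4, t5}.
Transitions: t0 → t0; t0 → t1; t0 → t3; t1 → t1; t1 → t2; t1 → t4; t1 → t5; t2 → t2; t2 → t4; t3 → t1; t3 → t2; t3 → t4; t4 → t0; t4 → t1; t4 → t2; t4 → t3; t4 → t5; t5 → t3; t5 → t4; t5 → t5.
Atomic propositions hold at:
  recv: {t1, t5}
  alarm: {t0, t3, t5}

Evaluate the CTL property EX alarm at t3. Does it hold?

Sat(EX alarm) = {s : some successor in {t0, t3, t5}} = {t0, t1, t4, t5}
t3 ∉ Sat(EX alarm) = {t0, t1, t4, t5}, so the formula does not hold at t3.

No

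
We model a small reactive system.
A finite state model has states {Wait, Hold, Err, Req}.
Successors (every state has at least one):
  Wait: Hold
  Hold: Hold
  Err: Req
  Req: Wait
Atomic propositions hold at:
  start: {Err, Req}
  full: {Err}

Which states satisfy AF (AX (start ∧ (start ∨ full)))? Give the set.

{Err}

Sat(start ∨ full) = {Err, Req}
Sat(start ∧ (start ∨ full)) = {Err, Req}
Sat(AX (start ∧ (start ∨ full))) = {s : every successor in {Err, Req}} = {Err}
AF (AX (start ∧ (start ∨ full))): least fixpoint, start Z0 = {Err}, add states with every successor in Z. Already a fixed point.
Sat(AF (AX (start ∧ (start ∨ full)))) = {Err}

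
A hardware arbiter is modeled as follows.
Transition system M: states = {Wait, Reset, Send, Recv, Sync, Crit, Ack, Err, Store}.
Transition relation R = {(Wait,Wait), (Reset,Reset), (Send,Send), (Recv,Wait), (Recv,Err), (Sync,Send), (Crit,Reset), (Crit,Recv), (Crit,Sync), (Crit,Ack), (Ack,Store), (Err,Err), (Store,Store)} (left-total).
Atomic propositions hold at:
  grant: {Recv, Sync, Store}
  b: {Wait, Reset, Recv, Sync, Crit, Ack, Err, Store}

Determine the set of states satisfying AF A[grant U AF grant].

AF grant: least fixpoint, start Z0 = {Recv, Sync, Store}, add states with every successor in Z. Z1 = {Recv, Sync, Ack, Store}; fixed.
Sat(AF grant) = {Recv, Sync, Ack, Store}
A[grant U AF grant]: least fixpoint, start Z0 = Sat(AF grant) = {Recv, Sync, Ack, Store}, add states in Sat(grant) with every successor in Z. Already a fixed point.
Sat(A[grant U AF grant]) = {Recv, Sync, Ack, Store}
AF A[grant U AF grant]: least fixpoint, start Z0 = {Recv, Sync, Ack, Store}, add states with every successor in Z. Already a fixed point.
Sat(AF A[grant U AF grant]) = {Recv, Sync, Ack, Store}

{Recv, Sync, Ack, Store}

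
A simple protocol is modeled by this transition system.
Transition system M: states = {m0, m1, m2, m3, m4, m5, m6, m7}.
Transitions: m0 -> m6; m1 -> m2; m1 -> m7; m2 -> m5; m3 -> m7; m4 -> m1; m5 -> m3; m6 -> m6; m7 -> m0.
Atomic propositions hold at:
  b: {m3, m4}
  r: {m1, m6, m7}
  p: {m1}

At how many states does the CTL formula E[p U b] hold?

E[p U b]: least fixpoint, start Z0 = Sat(b) = {m3, m4}, add states in Sat(p) with some successor in Z. Already a fixed point.
Sat(E[p U b]) = {m3, m4}
|Sat(E[p U b])| = |{m3, m4}| = 2.

2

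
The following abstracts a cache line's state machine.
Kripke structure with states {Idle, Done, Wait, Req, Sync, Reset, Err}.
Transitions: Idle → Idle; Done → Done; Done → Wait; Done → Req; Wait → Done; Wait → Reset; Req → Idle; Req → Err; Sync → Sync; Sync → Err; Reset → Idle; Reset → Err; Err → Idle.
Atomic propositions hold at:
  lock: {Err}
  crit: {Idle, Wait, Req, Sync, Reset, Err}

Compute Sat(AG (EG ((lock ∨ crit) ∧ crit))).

Sat(lock ∨ crit) = {Idle, Wait, Req, Sync, Reset, Err}
Sat((lock ∨ crit) ∧ crit) = {Idle, Wait, Req, Sync, Reset, Err}
EG ((lock ∨ crit) ∧ crit): greatest fixpoint, start Z0 = {Idle, Wait, Req, Sync, Reset, Err}, keep only states in Sat with some successor in Z. Already a fixed point.
Sat(EG ((lock ∨ crit) ∧ crit)) = {Idle, Wait, Req, Sync, Reset, Err}
AG (EG ((lock ∨ crit) ∧ crit)): greatest fixpoint, start Z0 = {Idle, Wait, Req, Sync, Reset, Err}, keep only states in Sat with every successor in Z. Z1 = {Idle, Req, Sync, Reset, Err}; fixed.
Sat(AG (EG ((lock ∨ crit) ∧ crit))) = {Idle, Req, Sync, Reset, Err}

{Idle, Req, Sync, Reset, Err}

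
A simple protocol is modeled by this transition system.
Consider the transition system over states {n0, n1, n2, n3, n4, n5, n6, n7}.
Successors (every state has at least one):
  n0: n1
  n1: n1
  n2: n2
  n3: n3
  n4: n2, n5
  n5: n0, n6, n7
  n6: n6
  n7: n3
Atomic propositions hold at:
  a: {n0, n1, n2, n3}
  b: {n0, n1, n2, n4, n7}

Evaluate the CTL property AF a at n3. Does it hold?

AF a: least fixpoint, start Z0 = {n0, n1, n2, n3}, add states with every successor in Z. Z1 = {n0, n1, n2, n3, n7}; fixed.
Sat(AF a) = {n0, n1, n2, n3, n7}
n3 ∈ Sat(AF a) = {n0, n1, n2, n3, n7}, so the formula holds at n3.

Yes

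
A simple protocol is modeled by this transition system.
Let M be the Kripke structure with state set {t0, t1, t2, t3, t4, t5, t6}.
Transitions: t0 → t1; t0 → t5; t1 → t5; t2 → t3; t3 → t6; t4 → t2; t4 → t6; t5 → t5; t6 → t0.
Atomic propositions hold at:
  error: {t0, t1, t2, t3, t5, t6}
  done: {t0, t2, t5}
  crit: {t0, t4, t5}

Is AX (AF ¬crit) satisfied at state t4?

Yes

Sat(¬crit) = {t1, t2, t3, t6}
AF ¬crit: least fixpoint, start Z0 = {t1, t2, t3, t6}, add states with every successor in Z. Z1 = {t1, t2, t3, t4, t6}; fixed.
Sat(AF ¬crit) = {t1, t2, t3, t4, t6}
Sat(AX (AF ¬crit)) = {s : every successor in {t1, t2, t3, t4, t6}} = {t2, t3, t4}
t4 ∈ Sat(AX (AF ¬crit)) = {t2, t3, t4}, so the formula holds at t4.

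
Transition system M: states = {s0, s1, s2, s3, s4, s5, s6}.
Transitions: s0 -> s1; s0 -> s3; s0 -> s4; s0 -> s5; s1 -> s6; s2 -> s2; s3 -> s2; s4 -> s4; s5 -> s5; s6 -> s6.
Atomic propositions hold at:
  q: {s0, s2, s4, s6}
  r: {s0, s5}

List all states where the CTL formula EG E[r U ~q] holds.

{s0, s5}

Sat(~q) = {s1, s3, s5}
E[r U ~q]: least fixpoint, start Z0 = Sat(~q) = {s1, s3, s5}, add states in Sat(r) with some successor in Z. Z1 = {s0, s1, s3, s5}; fixed.
Sat(E[r U ~q]) = {s0, s1, s3, s5}
EG E[r U ~q]: greatest fixpoint, start Z0 = {s0, s1, s3, s5}, keep only states in Sat with some successor in Z. Z1 = {s0, s5}; fixed.
Sat(EG E[r U ~q]) = {s0, s5}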